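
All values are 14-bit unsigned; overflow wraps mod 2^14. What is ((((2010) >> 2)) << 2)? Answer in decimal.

2010 = 00011111011010
→ >> 2 → 00000111110110 = 502
→ << 2 (mod 2^14) → 00011111011000 = 2008

2008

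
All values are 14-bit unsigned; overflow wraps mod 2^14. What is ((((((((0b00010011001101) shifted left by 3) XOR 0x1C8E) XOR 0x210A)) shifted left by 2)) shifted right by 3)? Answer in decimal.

0b00010011001101 = 00010011001101
→ shifted left by 3 (mod 2^14) → 10011001101000 = 9832
0x1C8E = 01110010001110
→ XOR → 11101011100110 = 15078
0x210A = 10000100001010
→ XOR → 01101111101100 = 7148
→ shifted left by 2 (mod 2^14) → 10111110110000 = 12208
→ shifted right by 3 → 00010111110110 = 1526

1526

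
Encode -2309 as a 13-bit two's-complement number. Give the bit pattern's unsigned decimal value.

5883

2309 in 13 bits: 0100100000101
Invert: 1011011111010
Add 1:  1011011111011 = 5883
(Check: 2^13 - 2309 = 8192 - 2309 = 5883.)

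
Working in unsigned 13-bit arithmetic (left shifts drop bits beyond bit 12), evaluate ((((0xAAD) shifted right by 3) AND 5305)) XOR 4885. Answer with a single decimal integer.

4868

0xAAD = 0101010101101
→ shifted right by 3 → 0000101010101 = 341
5305 = 1010010111001
→ AND → 0000000010001 = 17
4885 = 1001100010101
→ XOR → 1001100000100 = 4868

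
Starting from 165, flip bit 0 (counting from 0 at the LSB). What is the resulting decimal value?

164

x = 00010100101
bit 0 is currently 1; toggle it via x ^ (1 << 0) = x ^ 1
→ 00010100100 = 164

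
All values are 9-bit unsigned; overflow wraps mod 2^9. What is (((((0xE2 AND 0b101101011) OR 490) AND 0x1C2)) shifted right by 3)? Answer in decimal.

56

0xE2 = 011100010
0b101101011 = 101101011
→ AND → 001100010 = 98
490 = 111101010
→ OR → 111101010 = 490
0x1C2 = 111000010
→ AND → 111000010 = 450
→ shifted right by 3 → 000111000 = 56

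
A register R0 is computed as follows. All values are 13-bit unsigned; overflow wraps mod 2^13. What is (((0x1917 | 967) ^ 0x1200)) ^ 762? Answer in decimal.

0x1917 = 1100100010111
967 = 0001111000111
→ | → 1101111010111 = 7127
0x1200 = 1001000000000
→ ^ → 0100111010111 = 2519
762 = 0001011111010
→ ^ → 0101100101101 = 2861

2861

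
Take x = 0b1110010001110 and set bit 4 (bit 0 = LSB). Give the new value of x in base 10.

7326

x = 1110010001110
bit 4 is currently 0; set it via x | (1 << 4) = x | 16
→ 1110010011110 = 7326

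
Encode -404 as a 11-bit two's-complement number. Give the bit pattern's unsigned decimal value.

1644

404 in 11 bits: 00110010100
Invert: 11001101011
Add 1:  11001101100 = 1644
(Check: 2^11 - 404 = 2048 - 404 = 1644.)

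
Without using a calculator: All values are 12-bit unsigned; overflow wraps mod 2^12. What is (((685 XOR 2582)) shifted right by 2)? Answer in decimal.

685 = 001010101101
2582 = 101000010110
→ XOR → 100010111011 = 2235
→ shifted right by 2 → 001000101110 = 558

558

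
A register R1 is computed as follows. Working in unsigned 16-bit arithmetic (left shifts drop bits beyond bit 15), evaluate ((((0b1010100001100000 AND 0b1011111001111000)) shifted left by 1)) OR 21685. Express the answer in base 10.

21749

0b1010100001100000 = 1010100001100000
0b1011111001111000 = 1011111001111000
→ AND → 1010100001100000 = 43104
→ shifted left by 1 (mod 2^16) → 0101000011000000 = 20672
21685 = 0101010010110101
→ OR → 0101010011110101 = 21749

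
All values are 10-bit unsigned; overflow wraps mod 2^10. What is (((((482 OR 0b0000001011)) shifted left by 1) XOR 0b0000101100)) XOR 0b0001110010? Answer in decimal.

904

482 = 0111100010
0b0000001011 = 0000001011
→ OR → 0111101011 = 491
→ shifted left by 1 (mod 2^10) → 1111010110 = 982
0b0000101100 = 0000101100
→ XOR → 1111111010 = 1018
0b0001110010 = 0001110010
→ XOR → 1110001000 = 904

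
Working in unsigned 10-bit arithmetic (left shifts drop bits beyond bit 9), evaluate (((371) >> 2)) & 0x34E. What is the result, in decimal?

76

371 = 0101110011
→ >> 2 → 0001011100 = 92
0x34E = 1101001110
→ & → 0001001100 = 76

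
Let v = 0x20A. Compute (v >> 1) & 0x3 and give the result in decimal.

1

v = 1000001010
Shift right by 1: 100000101
Mask low 2 bits: 01 = 1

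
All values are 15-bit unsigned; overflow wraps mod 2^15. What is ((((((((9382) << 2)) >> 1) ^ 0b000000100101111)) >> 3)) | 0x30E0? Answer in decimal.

12780

9382 = 010010010100110
→ << 2 (mod 2^15) → 001001010011000 = 4760
→ >> 1 → 000100101001100 = 2380
0b000000100101111 = 000000100101111
→ ^ → 000100001100011 = 2147
→ >> 3 → 000000100001100 = 268
0x30E0 = 011000011100000
→ | → 011000111101100 = 12780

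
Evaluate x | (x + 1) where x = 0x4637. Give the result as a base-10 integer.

x = 100011000110111 = 17975
x + 1 = 100011000111000
OR    = 100011000111111 = 17983
(x | (x + 1) sets the lowest cleared bit.)

17983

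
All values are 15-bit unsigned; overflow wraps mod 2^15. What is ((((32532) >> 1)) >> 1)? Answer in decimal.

8133

32532 = 111111100010100
→ >> 1 → 011111110001010 = 16266
→ >> 1 → 001111111000101 = 8133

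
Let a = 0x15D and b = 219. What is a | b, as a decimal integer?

0x15D = 101011101
219 = 011011011
 OR → 111011111 = 479

479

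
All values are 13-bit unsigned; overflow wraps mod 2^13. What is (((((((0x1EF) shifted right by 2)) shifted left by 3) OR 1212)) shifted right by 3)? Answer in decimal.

255

0x1EF = 0000111101111
→ shifted right by 2 → 0000001111011 = 123
→ shifted left by 3 (mod 2^13) → 0001111011000 = 984
1212 = 0010010111100
→ OR → 0011111111100 = 2044
→ shifted right by 3 → 0000011111111 = 255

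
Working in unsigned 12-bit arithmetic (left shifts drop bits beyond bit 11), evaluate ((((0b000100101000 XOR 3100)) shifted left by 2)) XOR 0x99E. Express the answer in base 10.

3406

0b000100101000 = 000100101000
3100 = 110000011100
→ XOR → 110100110100 = 3380
→ shifted left by 2 (mod 2^12) → 010011010000 = 1232
0x99E = 100110011110
→ XOR → 110101001110 = 3406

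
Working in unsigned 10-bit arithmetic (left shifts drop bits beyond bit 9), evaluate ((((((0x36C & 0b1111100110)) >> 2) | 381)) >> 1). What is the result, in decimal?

0x36C = 1101101100
0b1111100110 = 1111100110
→ & → 1101100100 = 868
→ >> 2 → 0011011001 = 217
381 = 0101111101
→ | → 0111111101 = 509
→ >> 1 → 0011111110 = 254

254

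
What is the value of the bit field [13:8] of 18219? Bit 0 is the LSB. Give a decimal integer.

v = 100011100101011
Shift right by 8: 1000111
Mask low 6 bits: 000111 = 7

7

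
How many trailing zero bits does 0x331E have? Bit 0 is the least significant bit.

1

0x331E = 11001100011110
Trailing zeros: 1, so the lowest set bit is bit 1 (value 2).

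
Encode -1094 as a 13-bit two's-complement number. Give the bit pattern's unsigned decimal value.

1094 in 13 bits: 0010001000110
Invert: 1101110111001
Add 1:  1101110111010 = 7098
(Check: 2^13 - 1094 = 8192 - 1094 = 7098.)

7098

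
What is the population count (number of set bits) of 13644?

7

13644 = 11010101001100
Count the 1s: 1 + 1 + 1 + 1 + 1 + 1 + 1 = 7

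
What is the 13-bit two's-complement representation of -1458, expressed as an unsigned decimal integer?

1458 in 13 bits: 0010110110010
Invert: 1101001001101
Add 1:  1101001001110 = 6734
(Check: 2^13 - 1458 = 8192 - 1458 = 6734.)

6734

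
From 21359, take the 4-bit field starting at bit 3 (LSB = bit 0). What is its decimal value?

v = 101001101101111
Shift right by 3: 101001101101
Mask low 4 bits: 1101 = 13

13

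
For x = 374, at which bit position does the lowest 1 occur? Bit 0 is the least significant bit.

374 = 101110110
Trailing zeros: 1, so the lowest set bit is bit 1 (value 2).

1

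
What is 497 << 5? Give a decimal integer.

15904

497 = 00000111110001
shift left by 5 → 11111000100000 = 15904
(equivalently, 497 × 2^5 = 497 × 32)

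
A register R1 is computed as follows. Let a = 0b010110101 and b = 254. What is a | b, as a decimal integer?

a = 10110101
254 = 11111110
 OR → 11111111 = 255

255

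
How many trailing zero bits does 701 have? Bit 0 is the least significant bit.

0

701 = 1010111101
Trailing zeros: 0, so the lowest set bit is bit 0 (value 1).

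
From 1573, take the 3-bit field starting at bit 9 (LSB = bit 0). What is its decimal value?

v = 011000100101
Shift right by 9: 011
Mask low 3 bits: 011 = 3

3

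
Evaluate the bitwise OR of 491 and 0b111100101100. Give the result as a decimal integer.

491 = 000111101011
b = 111100101100
 OR → 111111101111 = 4079

4079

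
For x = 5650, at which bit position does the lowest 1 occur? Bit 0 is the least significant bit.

1

5650 = 1011000010010
Trailing zeros: 1, so the lowest set bit is bit 1 (value 2).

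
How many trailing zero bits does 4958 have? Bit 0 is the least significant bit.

1

4958 = 1001101011110
Trailing zeros: 1, so the lowest set bit is bit 1 (value 2).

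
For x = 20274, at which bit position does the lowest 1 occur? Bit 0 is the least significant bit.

1

20274 = 100111100110010
Trailing zeros: 1, so the lowest set bit is bit 1 (value 2).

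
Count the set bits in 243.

243 = 11110011
Count the 1s: 1 + 1 + 1 + 1 + 1 + 1 = 6

6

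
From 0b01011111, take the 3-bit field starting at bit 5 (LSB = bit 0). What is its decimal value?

v = 01011111
Shift right by 5: 010
Mask low 3 bits: 010 = 2

2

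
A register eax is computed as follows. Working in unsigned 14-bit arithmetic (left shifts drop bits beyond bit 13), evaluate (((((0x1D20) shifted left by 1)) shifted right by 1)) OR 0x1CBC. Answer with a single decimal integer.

7612

0x1D20 = 01110100100000
→ shifted left by 1 (mod 2^14) → 11101001000000 = 14912
→ shifted right by 1 → 01110100100000 = 7456
0x1CBC = 01110010111100
→ OR → 01110110111100 = 7612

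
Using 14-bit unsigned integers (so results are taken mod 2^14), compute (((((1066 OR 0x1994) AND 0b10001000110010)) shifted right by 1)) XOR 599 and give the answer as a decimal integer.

1066 = 00010000101010
0x1994 = 01100110010100
→ OR → 01110110111110 = 7614
0b10001000110010 = 10001000110010
→ AND → 00000000110010 = 50
→ shifted right by 1 → 00000000011001 = 25
599 = 00001001010111
→ XOR → 00001001001110 = 590

590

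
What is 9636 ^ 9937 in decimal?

885

9636 = 10010110100100
9937 = 10011011010001
XOR → 00001101110101 = 885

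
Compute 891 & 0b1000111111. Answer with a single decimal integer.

571

891 = 1101111011
b = 1000111111
AND → 1000111011 = 571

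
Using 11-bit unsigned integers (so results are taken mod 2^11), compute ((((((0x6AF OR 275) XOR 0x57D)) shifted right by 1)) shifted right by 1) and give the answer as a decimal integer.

0x6AF = 11010101111
275 = 00100010011
→ OR → 11110111111 = 1983
0x57D = 10101111101
→ XOR → 01011000010 = 706
→ shifted right by 1 → 00101100001 = 353
→ shifted right by 1 → 00010110000 = 176

176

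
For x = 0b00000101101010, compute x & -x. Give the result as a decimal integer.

2

x = 101101010 = 362
-x (two's complement) = …010010110
AND   = 000000010 = 2
(x & -x isolates the lowest set bit of x.)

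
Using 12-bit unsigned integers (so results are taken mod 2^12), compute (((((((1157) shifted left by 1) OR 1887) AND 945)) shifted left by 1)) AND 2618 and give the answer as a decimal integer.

546

1157 = 010010000101
→ shifted left by 1 (mod 2^12) → 100100001010 = 2314
1887 = 011101011111
→ OR → 111101011111 = 3935
945 = 001110110001
→ AND → 001100010001 = 785
→ shifted left by 1 (mod 2^12) → 011000100010 = 1570
2618 = 101000111010
→ AND → 001000100010 = 546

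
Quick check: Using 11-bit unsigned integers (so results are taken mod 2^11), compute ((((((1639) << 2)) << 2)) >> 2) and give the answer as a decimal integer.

1639 = 11001100111
→ << 2 (mod 2^11) → 00110011100 = 412
→ << 2 (mod 2^11) → 11001110000 = 1648
→ >> 2 → 00110011100 = 412

412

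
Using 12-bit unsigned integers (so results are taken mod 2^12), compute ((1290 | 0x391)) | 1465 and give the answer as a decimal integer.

1290 = 010100001010
0x391 = 001110010001
→ | → 011110011011 = 1947
1465 = 010110111001
→ | → 011110111011 = 1979

1979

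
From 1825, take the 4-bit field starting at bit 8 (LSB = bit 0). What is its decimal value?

7

v = 011100100001
Shift right by 8: 0111
Mask low 4 bits: 0111 = 7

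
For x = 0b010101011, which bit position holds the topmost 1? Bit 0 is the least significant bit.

0b010101011 = 10101011
The topmost 1 is at position 7 (since 2^7 = 128 ≤ 171 < 256).

7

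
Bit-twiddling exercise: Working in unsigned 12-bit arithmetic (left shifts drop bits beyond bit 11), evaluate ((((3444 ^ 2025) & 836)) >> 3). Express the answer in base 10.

3444 = 110101110100
2025 = 011111101001
→ ^ → 101010011101 = 2717
836 = 001101000100
→ & → 001000000100 = 516
→ >> 3 → 000001000000 = 64

64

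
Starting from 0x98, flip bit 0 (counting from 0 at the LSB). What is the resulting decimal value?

153

x = 000010011000
bit 0 is currently 0; toggle it via x ^ (1 << 0) = x ^ 1
→ 000010011001 = 153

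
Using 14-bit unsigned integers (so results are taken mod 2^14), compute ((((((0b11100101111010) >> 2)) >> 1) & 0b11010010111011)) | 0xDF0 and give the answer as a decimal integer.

0b11100101111010 = 11100101111010
→ >> 2 → 00111001011110 = 3678
→ >> 1 → 00011100101111 = 1839
0b11010010111011 = 11010010111011
→ & → 00010000101011 = 1067
0xDF0 = 00110111110000
→ | → 00110111111011 = 3579

3579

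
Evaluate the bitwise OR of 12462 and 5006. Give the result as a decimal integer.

12462 = 11000010101110
5006 = 01001110001110
 OR → 11001110101110 = 13230

13230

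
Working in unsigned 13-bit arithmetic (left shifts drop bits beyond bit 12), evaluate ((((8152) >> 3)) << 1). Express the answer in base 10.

8152 = 1111111011000
→ >> 3 → 0001111111011 = 1019
→ << 1 (mod 2^13) → 0011111110110 = 2038

2038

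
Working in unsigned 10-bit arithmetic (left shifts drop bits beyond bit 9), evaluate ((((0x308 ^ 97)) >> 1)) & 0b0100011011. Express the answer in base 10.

0x308 = 1100001000
97 = 0001100001
→ ^ → 1101101001 = 873
→ >> 1 → 0110110100 = 436
0b0100011011 = 0100011011
→ & → 0100010000 = 272

272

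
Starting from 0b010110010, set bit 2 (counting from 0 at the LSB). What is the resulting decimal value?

x = 010110010
bit 2 is currently 0; set it via x | (1 << 2) = x | 4
→ 010110110 = 182

182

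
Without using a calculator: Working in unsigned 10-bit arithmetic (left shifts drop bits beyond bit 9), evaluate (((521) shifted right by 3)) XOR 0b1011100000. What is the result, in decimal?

521 = 1000001001
→ shifted right by 3 → 0001000001 = 65
0b1011100000 = 1011100000
→ XOR → 1010100001 = 673

673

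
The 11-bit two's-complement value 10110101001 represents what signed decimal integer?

pattern = 10110101001 (MSB is 1 ⇒ negative)
Invert: 01001010110, add 1 → 01001010111 = 599, so the value is -599.
(Equivalently: 1449 - 2^11 = 1449 - 2048 = -599.)

-599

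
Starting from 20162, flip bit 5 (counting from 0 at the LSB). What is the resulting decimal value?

20194

x = 100111011000010
bit 5 is currently 0; toggle it via x ^ (1 << 5) = x ^ 32
→ 100111011100010 = 20194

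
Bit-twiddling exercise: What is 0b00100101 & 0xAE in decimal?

a = 00100101
0xAE = 10101110
AND → 00100100 = 36

36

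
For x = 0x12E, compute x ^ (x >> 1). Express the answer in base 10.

x = 100101110 = 302
x>>1 = 010010111
XOR  = 110111001 = 441
(x ^ (x >> 1) gives the standard binary-reflected Gray code of x.)

441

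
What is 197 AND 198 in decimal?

196

197 = 11000101
198 = 11000110
AND → 11000100 = 196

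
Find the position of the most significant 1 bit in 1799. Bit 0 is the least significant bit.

10

1799 = 11100000111
The topmost 1 is at position 10 (since 2^10 = 1024 ≤ 1799 < 2048).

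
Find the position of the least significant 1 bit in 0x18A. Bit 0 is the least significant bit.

0x18A = 110001010
Trailing zeros: 1, so the lowest set bit is bit 1 (value 2).

1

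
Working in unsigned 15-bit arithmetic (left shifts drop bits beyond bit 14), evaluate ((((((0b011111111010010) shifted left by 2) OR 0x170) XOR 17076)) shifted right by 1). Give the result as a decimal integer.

0b011111111010010 = 011111111010010
→ shifted left by 2 (mod 2^15) → 111111101001000 = 32584
0x170 = 000000101110000
→ OR → 111111101111000 = 32632
17076 = 100001010110100
→ XOR → 011110111001100 = 15820
→ shifted right by 1 → 001111011100110 = 7910

7910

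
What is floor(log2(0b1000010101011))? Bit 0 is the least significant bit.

12

0b1000010101011 = 1000010101011
The topmost 1 is at position 12 (since 2^12 = 4096 ≤ 4267 < 8192).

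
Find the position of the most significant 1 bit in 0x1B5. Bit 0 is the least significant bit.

8

0x1B5 = 110110101
The topmost 1 is at position 8 (since 2^8 = 256 ≤ 437 < 512).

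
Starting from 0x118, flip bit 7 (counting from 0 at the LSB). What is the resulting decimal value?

408

x = 100011000
bit 7 is currently 0; toggle it via x ^ (1 << 7) = x ^ 128
→ 110011000 = 408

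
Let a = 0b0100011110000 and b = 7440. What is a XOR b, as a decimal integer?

5600

a = 0100011110000
7440 = 1110100010000
XOR → 1010111100000 = 5600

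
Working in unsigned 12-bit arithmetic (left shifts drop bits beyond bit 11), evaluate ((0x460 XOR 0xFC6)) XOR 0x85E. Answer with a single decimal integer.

1016

0x460 = 010001100000
0xFC6 = 111111000110
→ XOR → 101110100110 = 2982
0x85E = 100001011110
→ XOR → 001111111000 = 1016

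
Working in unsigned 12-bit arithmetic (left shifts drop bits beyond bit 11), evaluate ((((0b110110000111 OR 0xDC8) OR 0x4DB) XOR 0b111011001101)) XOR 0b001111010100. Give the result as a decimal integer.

198

0b110110000111 = 110110000111
0xDC8 = 110111001000
→ OR → 110111001111 = 3535
0x4DB = 010011011011
→ OR → 110111011111 = 3551
0b111011001101 = 111011001101
→ XOR → 001100010010 = 786
0b001111010100 = 001111010100
→ XOR → 000011000110 = 198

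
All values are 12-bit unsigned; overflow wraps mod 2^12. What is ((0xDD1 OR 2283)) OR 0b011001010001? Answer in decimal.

4091

0xDD1 = 110111010001
2283 = 100011101011
→ OR → 110111111011 = 3579
0b011001010001 = 011001010001
→ OR → 111111111011 = 4091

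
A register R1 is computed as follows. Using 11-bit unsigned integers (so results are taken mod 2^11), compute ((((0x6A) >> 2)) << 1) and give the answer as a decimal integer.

52

0x6A = 00001101010
→ >> 2 → 00000011010 = 26
→ << 1 (mod 2^11) → 00000110100 = 52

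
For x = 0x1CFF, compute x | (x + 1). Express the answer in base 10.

7679

x = 1110011111111 = 7423
x + 1 = 1110100000000
OR    = 1110111111111 = 7679
(x | (x + 1) sets the lowest cleared bit.)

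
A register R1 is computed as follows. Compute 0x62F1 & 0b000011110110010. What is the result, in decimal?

0x62F1 = 110001011110001
b = 000011110110010
AND → 000001010110000 = 688

688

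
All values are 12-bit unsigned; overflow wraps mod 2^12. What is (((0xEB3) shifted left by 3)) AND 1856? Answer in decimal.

0xEB3 = 111010110011
→ shifted left by 3 (mod 2^12) → 010110011000 = 1432
1856 = 011101000000
→ AND → 010100000000 = 1280

1280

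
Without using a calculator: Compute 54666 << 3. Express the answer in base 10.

54666 = 0001101010110001010
shift left by 3 → 1101010110001010000 = 437328
(equivalently, 54666 × 2^3 = 54666 × 8)

437328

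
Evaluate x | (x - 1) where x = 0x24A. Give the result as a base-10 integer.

587

x = 1001001010 = 586
x - 1 = 1001001001
OR    = 1001001011 = 587
(x | (x - 1) sets all bits below the lowest set bit.)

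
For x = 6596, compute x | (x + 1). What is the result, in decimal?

x = 1100111000100 = 6596
x + 1 = 1100111000101
OR    = 1100111000101 = 6597
(x | (x + 1) sets the lowest cleared bit.)

6597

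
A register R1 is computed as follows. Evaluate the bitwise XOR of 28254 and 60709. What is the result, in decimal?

28254 = 0110111001011110
60709 = 1110110100100101
XOR → 1000001101111011 = 33659

33659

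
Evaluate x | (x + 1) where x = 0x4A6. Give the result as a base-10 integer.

1191

x = 10010100110 = 1190
x + 1 = 10010100111
OR    = 10010100111 = 1191
(x | (x + 1) sets the lowest cleared bit.)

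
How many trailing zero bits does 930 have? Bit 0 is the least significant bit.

930 = 1110100010
Trailing zeros: 1, so the lowest set bit is bit 1 (value 2).

1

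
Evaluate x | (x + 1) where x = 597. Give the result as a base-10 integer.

599

x = 1001010101 = 597
x + 1 = 1001010110
OR    = 1001010111 = 599
(x | (x + 1) sets the lowest cleared bit.)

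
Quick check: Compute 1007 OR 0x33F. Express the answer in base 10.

1023

1007 = 1111101111
0x33F = 1100111111
 OR → 1111111111 = 1023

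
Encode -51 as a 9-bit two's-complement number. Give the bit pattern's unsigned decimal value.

461

51 in 9 bits: 000110011
Invert: 111001100
Add 1:  111001101 = 461
(Check: 2^9 - 51 = 512 - 51 = 461.)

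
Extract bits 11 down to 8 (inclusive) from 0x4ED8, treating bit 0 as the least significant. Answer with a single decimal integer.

14

v = 100111011011000
Shift right by 8: 1001110
Mask low 4 bits: 1110 = 14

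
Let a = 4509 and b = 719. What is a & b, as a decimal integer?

141

4509 = 1000110011101
719 = 0001011001111
AND → 0000010001101 = 141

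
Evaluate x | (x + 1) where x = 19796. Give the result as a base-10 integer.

x = 100110101010100 = 19796
x + 1 = 100110101010101
OR    = 100110101010101 = 19797
(x | (x + 1) sets the lowest cleared bit.)

19797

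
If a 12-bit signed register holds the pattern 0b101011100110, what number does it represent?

pattern = 101011100110 (MSB is 1 ⇒ negative)
Invert: 010100011001, add 1 → 010100011010 = 1306, so the value is -1306.
(Equivalently: 2790 - 2^12 = 2790 - 4096 = -1306.)

-1306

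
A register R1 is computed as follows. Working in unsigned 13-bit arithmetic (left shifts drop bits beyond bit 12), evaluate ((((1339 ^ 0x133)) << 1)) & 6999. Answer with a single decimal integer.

1339 = 0010100111011
0x133 = 0000100110011
→ ^ → 0010000001000 = 1032
→ << 1 (mod 2^13) → 0100000010000 = 2064
6999 = 1101101010111
→ & → 0100000010000 = 2064

2064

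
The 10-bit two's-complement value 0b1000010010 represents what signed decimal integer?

-494

pattern = 1000010010 (MSB is 1 ⇒ negative)
Invert: 0111101101, add 1 → 0111101110 = 494, so the value is -494.
(Equivalently: 530 - 2^10 = 530 - 1024 = -494.)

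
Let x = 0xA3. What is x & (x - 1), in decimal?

x = 10100011 = 163
x - 1 = 10100010
AND   = 10100010 = 162
(x & (x - 1) clears the lowest set bit of x.)

162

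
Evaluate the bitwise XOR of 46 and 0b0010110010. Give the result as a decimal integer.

46 = 00101110
b = 10110010
XOR → 10011100 = 156

156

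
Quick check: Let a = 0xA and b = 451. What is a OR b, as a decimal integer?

0xA = 000001010
451 = 111000011
 OR → 111001011 = 459

459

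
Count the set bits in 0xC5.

4

0xC5 = 11000101
Count the 1s: 1 + 1 + 1 + 1 = 4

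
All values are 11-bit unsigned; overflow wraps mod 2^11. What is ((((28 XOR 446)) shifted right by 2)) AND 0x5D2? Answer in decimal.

28 = 00000011100
446 = 00110111110
→ XOR → 00110100010 = 418
→ shifted right by 2 → 00001101000 = 104
0x5D2 = 10111010010
→ AND → 00001000000 = 64

64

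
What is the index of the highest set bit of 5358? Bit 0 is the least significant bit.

12

5358 = 1010011101110
The topmost 1 is at position 12 (since 2^12 = 4096 ≤ 5358 < 8192).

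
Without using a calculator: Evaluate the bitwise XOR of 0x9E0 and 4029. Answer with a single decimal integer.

0x9E0 = 100111100000
4029 = 111110111101
XOR → 011001011101 = 1629

1629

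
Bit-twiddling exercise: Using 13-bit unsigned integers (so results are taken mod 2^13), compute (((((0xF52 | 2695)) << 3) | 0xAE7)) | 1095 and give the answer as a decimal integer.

7935

0xF52 = 0111101010010
2695 = 0101010000111
→ | → 0111111010111 = 4055
→ << 3 (mod 2^13) → 1111010111000 = 7864
0xAE7 = 0101011100111
→ | → 1111011111111 = 7935
1095 = 0010001000111
→ | → 1111011111111 = 7935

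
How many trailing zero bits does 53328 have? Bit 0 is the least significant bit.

53328 = 1101000001010000
Trailing zeros: 4, so the lowest set bit is bit 4 (value 16).

4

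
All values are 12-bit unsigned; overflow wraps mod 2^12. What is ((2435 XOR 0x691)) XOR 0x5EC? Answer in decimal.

2435 = 100110000011
0x691 = 011010010001
→ XOR → 111100010010 = 3858
0x5EC = 010111101100
→ XOR → 101011111110 = 2814

2814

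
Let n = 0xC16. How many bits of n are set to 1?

0xC16 = 110000010110
Count the 1s: 1 + 1 + 1 + 1 + 1 = 5

5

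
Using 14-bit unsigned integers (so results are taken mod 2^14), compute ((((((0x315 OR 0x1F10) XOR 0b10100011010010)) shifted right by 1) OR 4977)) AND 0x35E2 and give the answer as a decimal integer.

4578

0x315 = 00001100010101
0x1F10 = 01111100010000
→ OR → 01111100010101 = 7957
0b10100011010010 = 10100011010010
→ XOR → 11011111000111 = 14279
→ shifted right by 1 → 01101111100011 = 7139
4977 = 01001101110001
→ OR → 01101111110011 = 7155
0x35E2 = 11010111100010
→ AND → 01000111100010 = 4578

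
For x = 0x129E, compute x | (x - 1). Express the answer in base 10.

x = 1001010011110 = 4766
x - 1 = 1001010011101
OR    = 1001010011111 = 4767
(x | (x - 1) sets all bits below the lowest set bit.)

4767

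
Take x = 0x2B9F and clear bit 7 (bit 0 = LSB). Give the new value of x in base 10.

11039

x = 10101110011111
bit 7 is currently 1; clear it via x & ~(1 << 7) = x & ~128
→ 10101100011111 = 11039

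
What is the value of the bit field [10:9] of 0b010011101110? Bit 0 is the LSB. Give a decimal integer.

v = 010011101110
Shift right by 9: 010
Mask low 2 bits: 10 = 2

2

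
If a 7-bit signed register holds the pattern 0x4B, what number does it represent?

pattern = 1001011 (MSB is 1 ⇒ negative)
Invert: 0110100, add 1 → 0110101 = 53, so the value is -53.
(Equivalently: 75 - 2^7 = 75 - 128 = -53.)

-53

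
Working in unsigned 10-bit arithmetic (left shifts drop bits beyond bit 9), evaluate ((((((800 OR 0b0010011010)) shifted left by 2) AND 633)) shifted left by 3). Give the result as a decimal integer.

800 = 1100100000
0b0010011010 = 0010011010
→ OR → 1110111010 = 954
→ shifted left by 2 (mod 2^10) → 1011101000 = 744
633 = 1001111001
→ AND → 1001101000 = 616
→ shifted left by 3 (mod 2^10) → 1101000000 = 832

832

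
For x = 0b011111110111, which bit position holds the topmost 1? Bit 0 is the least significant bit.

10

0b011111110111 = 11111110111
The topmost 1 is at position 10 (since 2^10 = 1024 ≤ 2039 < 2048).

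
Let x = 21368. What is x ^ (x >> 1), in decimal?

x = 101001101111000 = 21368
x>>1 = 010100110111100
XOR  = 111101011000100 = 31428
(x ^ (x >> 1) gives the standard binary-reflected Gray code of x.)

31428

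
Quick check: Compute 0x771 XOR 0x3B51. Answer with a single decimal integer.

15392

0x771 = 00011101110001
0x3B51 = 11101101010001
XOR → 11110000100000 = 15392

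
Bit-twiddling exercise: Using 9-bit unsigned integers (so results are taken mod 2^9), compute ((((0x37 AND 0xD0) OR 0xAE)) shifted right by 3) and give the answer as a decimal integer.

23

0x37 = 000110111
0xD0 = 011010000
→ AND → 000010000 = 16
0xAE = 010101110
→ OR → 010111110 = 190
→ shifted right by 3 → 000010111 = 23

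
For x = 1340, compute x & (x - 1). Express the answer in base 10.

x = 10100111100 = 1340
x - 1 = 10100111011
AND   = 10100111000 = 1336
(x & (x - 1) clears the lowest set bit of x.)

1336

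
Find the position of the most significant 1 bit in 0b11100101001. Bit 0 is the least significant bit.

10

0b11100101001 = 11100101001
The topmost 1 is at position 10 (since 2^10 = 1024 ≤ 1833 < 2048).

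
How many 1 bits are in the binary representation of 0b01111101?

n = 1111101
Count the 1s: 1 + 1 + 1 + 1 + 1 + 1 = 6

6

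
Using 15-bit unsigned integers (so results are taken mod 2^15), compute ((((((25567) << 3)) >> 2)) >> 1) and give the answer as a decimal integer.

991

25567 = 110001111011111
→ << 3 (mod 2^15) → 001111011111000 = 7928
→ >> 2 → 000011110111110 = 1982
→ >> 1 → 000001111011111 = 991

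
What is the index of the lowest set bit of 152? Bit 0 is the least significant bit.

152 = 10011000
Trailing zeros: 3, so the lowest set bit is bit 3 (value 8).

3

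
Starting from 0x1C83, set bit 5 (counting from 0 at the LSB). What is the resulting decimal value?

7331

x = 1110010000011
bit 5 is currently 0; set it via x | (1 << 5) = x | 32
→ 1110010100011 = 7331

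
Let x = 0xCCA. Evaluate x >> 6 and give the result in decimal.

0xCCA = 110011001010
shift right by 6 → 000000110011 = 51
(equivalently, floor(3274 / 64))

51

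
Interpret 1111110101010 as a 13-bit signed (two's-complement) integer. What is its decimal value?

-86

pattern = 1111110101010 (MSB is 1 ⇒ negative)
Invert: 0000001010101, add 1 → 0000001010110 = 86, so the value is -86.
(Equivalently: 8106 - 2^13 = 8106 - 8192 = -86.)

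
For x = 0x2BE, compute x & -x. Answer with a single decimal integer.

x = 1010111110 = 702
-x (two's complement) = …0101000010
AND   = 0000000010 = 2
(x & -x isolates the lowest set bit of x.)

2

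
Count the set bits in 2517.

7

2517 = 100111010101
Count the 1s: 1 + 1 + 1 + 1 + 1 + 1 + 1 = 7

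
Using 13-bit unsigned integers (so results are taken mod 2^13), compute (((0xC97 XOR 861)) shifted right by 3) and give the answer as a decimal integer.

505

0xC97 = 0110010010111
861 = 0001101011101
→ XOR → 0111111001010 = 4042
→ shifted right by 3 → 0000111111001 = 505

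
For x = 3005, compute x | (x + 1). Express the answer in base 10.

x = 101110111101 = 3005
x + 1 = 101110111110
OR    = 101110111111 = 3007
(x | (x + 1) sets the lowest cleared bit.)

3007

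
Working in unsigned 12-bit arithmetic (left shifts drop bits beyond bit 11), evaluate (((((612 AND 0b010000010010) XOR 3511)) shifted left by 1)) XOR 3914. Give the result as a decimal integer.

612 = 001001100100
0b010000010010 = 010000010010
→ AND → 000000000000 = 0
3511 = 110110110111
→ XOR → 110110110111 = 3511
→ shifted left by 1 (mod 2^12) → 101101101110 = 2926
3914 = 111101001010
→ XOR → 010000100100 = 1060

1060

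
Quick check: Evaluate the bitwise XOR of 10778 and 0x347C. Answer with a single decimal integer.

7782

10778 = 10101000011010
0x347C = 11010001111100
XOR → 01111001100110 = 7782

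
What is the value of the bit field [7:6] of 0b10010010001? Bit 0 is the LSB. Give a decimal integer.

2

v = 10010010001
Shift right by 6: 10010
Mask low 2 bits: 10 = 2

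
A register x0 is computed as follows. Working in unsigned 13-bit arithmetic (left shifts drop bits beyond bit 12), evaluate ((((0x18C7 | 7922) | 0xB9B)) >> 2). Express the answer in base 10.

0x18C7 = 1100011000111
7922 = 1111011110010
→ | → 1111011110111 = 7927
0xB9B = 0101110011011
→ | → 1111111111111 = 8191
→ >> 2 → 0011111111111 = 2047

2047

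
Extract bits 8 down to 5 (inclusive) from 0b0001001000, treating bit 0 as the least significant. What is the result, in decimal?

v = 0001001000
Shift right by 5: 00010
Mask low 4 bits: 0010 = 2

2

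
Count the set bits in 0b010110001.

4

n = 10110001
Count the 1s: 1 + 1 + 1 + 1 = 4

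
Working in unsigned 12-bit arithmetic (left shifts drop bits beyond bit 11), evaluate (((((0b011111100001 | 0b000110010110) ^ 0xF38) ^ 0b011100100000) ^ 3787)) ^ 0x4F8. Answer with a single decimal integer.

0b011111100001 = 011111100001
0b000110010110 = 000110010110
→ | → 011111110111 = 2039
0xF38 = 111100111000
→ ^ → 100011001111 = 2255
0b011100100000 = 011100100000
→ ^ → 111111101111 = 4079
3787 = 111011001011
→ ^ → 000100100100 = 292
0x4F8 = 010011111000
→ ^ → 010111011100 = 1500

1500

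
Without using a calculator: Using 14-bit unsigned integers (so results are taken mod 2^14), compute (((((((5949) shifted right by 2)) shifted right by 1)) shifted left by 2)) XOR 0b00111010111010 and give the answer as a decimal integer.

1318

5949 = 01011100111101
→ shifted right by 2 → 00010111001111 = 1487
→ shifted right by 1 → 00001011100111 = 743
→ shifted left by 2 (mod 2^14) → 00101110011100 = 2972
0b00111010111010 = 00111010111010
→ XOR → 00010100100110 = 1318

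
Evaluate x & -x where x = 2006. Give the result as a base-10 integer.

2

x = 11111010110 = 2006
-x (two's complement) = …00000101010
AND   = 00000000010 = 2
(x & -x isolates the lowest set bit of x.)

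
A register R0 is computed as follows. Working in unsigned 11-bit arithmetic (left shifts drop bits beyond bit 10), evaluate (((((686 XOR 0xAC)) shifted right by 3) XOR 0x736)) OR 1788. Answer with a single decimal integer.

686 = 01010101110
0xAC = 00010101100
→ XOR → 01000000010 = 514
→ shifted right by 3 → 00001000000 = 64
0x736 = 11100110110
→ XOR → 11101110110 = 1910
1788 = 11011111100
→ OR → 11111111110 = 2046

2046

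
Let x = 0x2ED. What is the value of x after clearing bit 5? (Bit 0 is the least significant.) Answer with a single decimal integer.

717

x = 1011101101
bit 5 is currently 1; clear it via x & ~(1 << 5) = x & ~32
→ 1011001101 = 717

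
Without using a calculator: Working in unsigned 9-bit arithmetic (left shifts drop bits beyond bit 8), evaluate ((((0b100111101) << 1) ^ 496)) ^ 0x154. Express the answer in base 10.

0b100111101 = 100111101
→ << 1 (mod 2^9) → 001111010 = 122
496 = 111110000
→ ^ → 110001010 = 394
0x154 = 101010100
→ ^ → 011011110 = 222

222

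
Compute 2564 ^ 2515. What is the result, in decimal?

2564 = 101000000100
2515 = 100111010011
XOR → 001111010111 = 983

983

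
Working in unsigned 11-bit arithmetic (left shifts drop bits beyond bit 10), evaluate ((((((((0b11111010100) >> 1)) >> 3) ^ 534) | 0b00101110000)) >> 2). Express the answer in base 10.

0b11111010100 = 11111010100
→ >> 1 → 01111101010 = 1002
→ >> 3 → 00001111101 = 125
534 = 01000010110
→ ^ → 01001101011 = 619
0b00101110000 = 00101110000
→ | → 01101111011 = 891
→ >> 2 → 00011011110 = 222

222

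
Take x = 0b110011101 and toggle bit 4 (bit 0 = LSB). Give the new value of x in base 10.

397

x = 110011101
bit 4 is currently 1; toggle it via x ^ (1 << 4) = x ^ 16
→ 110001101 = 397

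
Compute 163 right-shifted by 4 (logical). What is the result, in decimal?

10

163 = 10100011
shift right by 4 → 00001010 = 10
(equivalently, floor(163 / 16))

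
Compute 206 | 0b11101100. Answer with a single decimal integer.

238

206 = 11001110
b = 11101100
 OR → 11101110 = 238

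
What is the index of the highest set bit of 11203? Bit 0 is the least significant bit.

11203 = 10101111000011
The topmost 1 is at position 13 (since 2^13 = 8192 ≤ 11203 < 16384).

13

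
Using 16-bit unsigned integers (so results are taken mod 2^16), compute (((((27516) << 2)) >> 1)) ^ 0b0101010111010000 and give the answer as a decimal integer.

27516 = 0110101101111100
→ << 2 (mod 2^16) → 1010110111110000 = 44528
→ >> 1 → 0101011011111000 = 22264
0b0101010111010000 = 0101010111010000
→ ^ → 0000001100101000 = 808

808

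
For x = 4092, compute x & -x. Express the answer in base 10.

x = 111111111100 = 4092
-x (two's complement) = …000000000100
AND   = 000000000100 = 4
(x & -x isolates the lowest set bit of x.)

4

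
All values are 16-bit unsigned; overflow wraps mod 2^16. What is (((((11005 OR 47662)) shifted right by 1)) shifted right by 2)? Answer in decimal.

11005 = 0010101011111101
47662 = 1011101000101110
→ OR → 1011101011111111 = 47871
→ shifted right by 1 → 0101110101111111 = 23935
→ shifted right by 2 → 0001011101011111 = 5983

5983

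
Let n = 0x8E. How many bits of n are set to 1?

0x8E = 10001110
Count the 1s: 1 + 1 + 1 + 1 = 4

4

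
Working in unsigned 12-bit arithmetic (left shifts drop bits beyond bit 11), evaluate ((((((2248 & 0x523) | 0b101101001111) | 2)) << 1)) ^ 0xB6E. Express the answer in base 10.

3568

2248 = 100011001000
0x523 = 010100100011
→ & → 000000000000 = 0
0b101101001111 = 101101001111
→ | → 101101001111 = 2895
2 = 000000000010
→ | → 101101001111 = 2895
→ << 1 (mod 2^12) → 011010011110 = 1694
0xB6E = 101101101110
→ ^ → 110111110000 = 3568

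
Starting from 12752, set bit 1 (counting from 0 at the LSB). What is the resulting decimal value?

x = 11000111010000
bit 1 is currently 0; set it via x | (1 << 1) = x | 2
→ 11000111010010 = 12754

12754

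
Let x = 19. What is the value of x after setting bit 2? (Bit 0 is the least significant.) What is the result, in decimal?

23

x = 00010011
bit 2 is currently 0; set it via x | (1 << 2) = x | 4
→ 00010111 = 23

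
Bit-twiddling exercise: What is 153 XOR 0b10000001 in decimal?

24

153 = 10011001
b = 10000001
XOR → 00011000 = 24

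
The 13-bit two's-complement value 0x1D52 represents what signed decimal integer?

-686

pattern = 1110101010010 (MSB is 1 ⇒ negative)
Invert: 0001010101101, add 1 → 0001010101110 = 686, so the value is -686.
(Equivalently: 7506 - 2^13 = 7506 - 8192 = -686.)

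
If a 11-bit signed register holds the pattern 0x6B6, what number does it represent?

pattern = 11010110110 (MSB is 1 ⇒ negative)
Invert: 00101001001, add 1 → 00101001010 = 330, so the value is -330.
(Equivalently: 1718 - 2^11 = 1718 - 2048 = -330.)

-330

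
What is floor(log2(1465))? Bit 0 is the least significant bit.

1465 = 10110111001
The topmost 1 is at position 10 (since 2^10 = 1024 ≤ 1465 < 2048).

10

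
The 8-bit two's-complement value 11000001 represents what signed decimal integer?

-63

pattern = 11000001 (MSB is 1 ⇒ negative)
Invert: 00111110, add 1 → 00111111 = 63, so the value is -63.
(Equivalently: 193 - 2^8 = 193 - 256 = -63.)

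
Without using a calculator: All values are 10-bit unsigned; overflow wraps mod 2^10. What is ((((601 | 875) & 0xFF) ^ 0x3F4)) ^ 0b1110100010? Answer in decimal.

601 = 1001011001
875 = 1101101011
→ | → 1101111011 = 891
0xFF = 0011111111
→ & → 0001111011 = 123
0x3F4 = 1111110100
→ ^ → 1110001111 = 911
0b1110100010 = 1110100010
→ ^ → 0000101101 = 45

45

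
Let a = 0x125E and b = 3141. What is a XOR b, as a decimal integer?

0x125E = 1001001011110
3141 = 0110001000101
XOR → 1111000011011 = 7707

7707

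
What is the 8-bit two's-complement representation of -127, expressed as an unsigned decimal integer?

127 in 8 bits: 01111111
Invert: 10000000
Add 1:  10000001 = 129
(Check: 2^8 - 127 = 256 - 127 = 129.)

129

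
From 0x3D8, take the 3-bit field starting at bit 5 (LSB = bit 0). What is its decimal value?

v = 01111011000
Shift right by 5: 011110
Mask low 3 bits: 110 = 6

6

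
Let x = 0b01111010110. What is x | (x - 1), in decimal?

983

x = 1111010110 = 982
x - 1 = 1111010101
OR    = 1111010111 = 983
(x | (x - 1) sets all bits below the lowest set bit.)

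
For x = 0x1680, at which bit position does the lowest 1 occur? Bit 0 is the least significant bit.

7

0x1680 = 1011010000000
Trailing zeros: 7, so the lowest set bit is bit 7 (value 128).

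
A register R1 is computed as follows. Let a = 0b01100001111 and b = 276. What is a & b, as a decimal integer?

a = 1100001111
276 = 0100010100
AND → 0100000100 = 260

260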